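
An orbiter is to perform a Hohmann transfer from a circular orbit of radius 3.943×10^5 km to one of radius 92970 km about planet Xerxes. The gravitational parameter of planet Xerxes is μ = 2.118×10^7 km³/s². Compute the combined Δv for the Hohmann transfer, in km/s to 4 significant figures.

Δv = 6.910 km/s

Semi-major axis of the transfer orbit: a_t = (3.943×10^5 + 92970)/2 = 2.43635×10^5 km.
Circular speed at r₁: v₁ = √(μ/r₁) = √(2.118×10^7/3.943×10^5) = 7.329 km/s.
Transfer-orbit speed at r₁ (vis-viva equation): v_a = √[μ(2/r₁ − 1/a_t)] = 4.527 km/s.
First burn Δv₁ = |v_a − v₁| = 2.802 km/s.
Circular speed at r₂: v₂ = √(μ/r₂) = 15.0936 km/s.
Transfer-orbit speed at r₂: v_p = √[μ(2/r₂ − 1/a_t)] = 19.2015 km/s.
Second burn Δv₂ = |v₂ − v_p| = 4.108 km/s.
Δv = Δv₁ + Δv₂ = 2.802 + 4.108 = 6.910 km/s.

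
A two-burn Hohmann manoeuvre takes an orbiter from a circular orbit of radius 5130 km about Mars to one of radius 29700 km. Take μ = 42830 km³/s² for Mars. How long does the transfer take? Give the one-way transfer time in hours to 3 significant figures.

t = 9.69 hours

Semi-major axis of the transfer orbit: a_t = (5130 + 29700)/2 = 17415 km.
Transfer time t = π√(a_t³/μ) = π√((17415)³ / 42830) = 34890 s.
Converting: 34890 s ÷ 3600 s/hour = 9.69 hours.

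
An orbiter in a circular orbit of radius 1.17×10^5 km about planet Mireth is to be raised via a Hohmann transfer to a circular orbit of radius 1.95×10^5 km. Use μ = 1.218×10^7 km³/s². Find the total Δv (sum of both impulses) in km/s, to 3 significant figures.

Transfer-ellipse semi-major axis a_t = (r₁ + r₂)/2 = (1.170×10^5 + 1.950×10^5)/2 = 1.560×10^5 km.
Circular speed at r₁: v₁ = √(μ/r₁) = √(1.218×10^7/1.170×10^5) = 10.203 km/s.
On the transfer ellipse at r₁, vis-viva equation gives v_p = √[μ(2/r₁ − 1/a_t)] = 11.407 km/s.
First burn Δv₁ = |v_p − v₁| = 1.204 km/s.
Circular speed at r₂: v₂ = √(μ/r₂) = 7.903 km/s.
Transfer-orbit speed at r₂: v_a = √[μ(2/r₂ − 1/a_t)] = 6.844 km/s.
Second burn Δv₂ = |v₂ − v_a| = 1.059 km/s.
Total Δv = Δv₁ + Δv₂ = 2.263 km/s.

Δv = 2.26 km/s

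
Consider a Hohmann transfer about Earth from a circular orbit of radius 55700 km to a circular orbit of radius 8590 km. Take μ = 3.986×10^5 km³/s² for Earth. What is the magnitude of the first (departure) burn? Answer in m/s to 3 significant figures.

Transfer-ellipse semi-major axis a_t = (r₁ + r₂)/2 = (55700 + 8590)/2 = 32145 km.
Circular speed at r = 55700 km: v_c = √(μ/r) = 2.675 km/s.
Vis-viva on the transfer ellipse at r = 55700 km gives v_t = √[μ(2/r − 1/a_t)] = 1.383 km/s.
Δv₁ = |v_t − v_c| = |1.383 − 2.675| = 1.292 km/s.

Δv₁ = 1290 m/s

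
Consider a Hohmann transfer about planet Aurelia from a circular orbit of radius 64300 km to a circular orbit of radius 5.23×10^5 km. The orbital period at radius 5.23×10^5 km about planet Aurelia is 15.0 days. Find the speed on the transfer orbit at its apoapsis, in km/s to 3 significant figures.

From Kepler's third law T² = 4π²r³/μ at r = 5.23×10^5 km, T = 15.0 days = 15.0 × 86400 s = 1.296×10^6 s: μ = 4π²r³/T² = 3.36244×10^6 km³/s².
Transfer-ellipse semi-major axis a_t = (r₁ + r₂)/2 = (64300 + 5.230×10^5)/2 = 2.9365×10^5 km.
At apoapsis, r = 5.230×10^5 km.
From the vis-viva equation, v = √[μ(2/r − 1/a_t)] = 1.186 km/s.

v = 1.19 km/s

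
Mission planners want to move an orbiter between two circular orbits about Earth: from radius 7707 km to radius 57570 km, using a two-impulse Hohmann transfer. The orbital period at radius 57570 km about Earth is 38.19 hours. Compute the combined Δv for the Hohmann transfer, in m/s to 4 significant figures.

From Kepler's third law T² = 4π²r³/μ at r = 57570 km, T = 38.19 hours = 38.19 × 3600 s = 1.37484×10^5 s: μ = 4π²r³/T² = 3.98514×10^5 km³/s².
Semi-major axis of the transfer orbit: a_t = (7707 + 57570)/2 = 32638.5 km.
At r₁ the circular-orbit speed is v₁ = √(μ/r₁) = 7.191 km/s.
Transfer-orbit speed at r₁ (vis-viva): v_p = √[μ(2/r₁ − 1/a_t)] = 9.550 km/s.
First burn Δv₁ = |v_p − v₁| = 2.359 km/s.
Circular speed at r₂: v₂ = √(μ/r₂) = 2.63102 km/s.
Transfer-orbit speed at r₂: v_a = √[μ(2/r₂ − 1/a_t)] = 1.27850 km/s.
Second burn Δv₂ = |v₂ − v_a| = 1.353 km/s.
Total Δv = Δv₁ + Δv₂ = 3.712 km/s.

Δv = 3712 m/s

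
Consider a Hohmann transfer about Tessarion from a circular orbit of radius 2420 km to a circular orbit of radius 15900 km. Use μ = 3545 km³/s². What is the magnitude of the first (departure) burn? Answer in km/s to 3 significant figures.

Δv₁ = 0.384 km/s

Transfer-ellipse semi-major axis a_t = (r₁ + r₂)/2 = (2420 + 15900)/2 = 9160 km.
Circular speed at r = 2420 km: v_c = √(μ/r) = 1.2103 km/s.
Vis-viva on the transfer ellipse at r = 2420 km gives v_t = √[μ(2/r − 1/a_t)] = 1.5946 km/s.
Δv₁ = |v_t − v_c| = |1.5946 − 1.2103| = 0.3843 km/s.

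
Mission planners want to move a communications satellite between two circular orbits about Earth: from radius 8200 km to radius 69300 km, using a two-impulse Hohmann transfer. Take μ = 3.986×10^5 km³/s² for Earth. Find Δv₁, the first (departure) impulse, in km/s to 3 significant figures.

Δv₁ = 2.35 km/s

Semi-major axis of the transfer orbit: a_t = (8200 + 69300)/2 = 38750 km.
On the circular orbit at r = 8200 km, v_c = √(μ/r) = 6.972 km/s.
Transfer-orbit speed at the same r (vis-viva, a = a_t): v_t = √[μ(2/r − 1/a_t)] = 9.324 km/s.
Δv₁ = |v_t − v_c| = |9.324 − 6.972| = 2.352 km/s.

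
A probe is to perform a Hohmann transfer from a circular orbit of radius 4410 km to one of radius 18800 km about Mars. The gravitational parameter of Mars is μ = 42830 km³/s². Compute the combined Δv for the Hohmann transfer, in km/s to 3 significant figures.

The Hohmann ellipse has a_t = (r₁ + r₂)/2 = 11605 km.
At r₁ the circular-orbit speed is v₁ = √(μ/r₁) = 3.1164 km/s.
On the transfer ellipse at r₁, vis-viva equation gives v_p = √[μ(2/r₁ − 1/a_t)] = 3.9665 km/s.
First burn Δv₁ = |v_p − v₁| = 0.8501 km/s.
At r₂, v₂ = √(μ/r₂) = 1.50937 km/s.
Transfer-orbit speed at r₂: v_a = √[μ(2/r₂ − 1/a_t)] = 0.930447 km/s.
Second burn Δv₂ = |v₂ − v_a| = 0.5789 km/s.
Δv = Δv₁ + Δv₂ = 0.8501 + 0.5789 = 1.429 km/s.

Δv = 1.43 km/s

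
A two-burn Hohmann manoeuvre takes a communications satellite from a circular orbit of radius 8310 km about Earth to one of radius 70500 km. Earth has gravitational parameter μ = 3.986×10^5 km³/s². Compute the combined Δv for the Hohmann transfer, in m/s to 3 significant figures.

Δv = 3620 m/s

Semi-major axis of the transfer orbit: a_t = (8310 + 70500)/2 = 39405 km.
At r₁ the circular-orbit speed is v₁ = √(μ/r₁) = 6.926 km/s.
Transfer-orbit speed at r₁ (vis-viva equation): v_p = √[μ(2/r₁ − 1/a_t)] = 9.264 km/s.
First burn Δv₁ = |v_p − v₁| = 2.338 km/s.
At r₂, v₂ = √(μ/r₂) = 2.378 km/s.
Transfer-orbit speed at r₂: v_a = √[μ(2/r₂ − 1/a_t)] = 1.092 km/s.
Second burn Δv₂ = |v₂ − v_a| = 1.286 km/s.
Δv = Δv₁ + Δv₂ = 2.338 + 1.286 = 3.624 km/s.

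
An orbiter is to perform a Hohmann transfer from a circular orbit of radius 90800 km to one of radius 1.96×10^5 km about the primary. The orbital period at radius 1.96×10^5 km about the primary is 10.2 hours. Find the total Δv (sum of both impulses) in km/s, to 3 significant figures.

Δv = 15.2 km/s

From Kepler's third law T² = 4π²r³/μ at r = 1.96×10^5 km, T = 10.2 hours = 10.2 × 3600 s = 36720 s: μ = 4π²r³/T² = 2.20456×10^8 km³/s².
Transfer-ellipse semi-major axis a_t = (r₁ + r₂)/2 = (90800 + 1.960×10^5)/2 = 1.434×10^5 km.
At r₁ the circular-orbit speed is v₁ = √(μ/r₁) = 49.2741 km/s.
On the transfer ellipse at r₁, vis-viva equation gives v_p = √[μ(2/r₁ − 1/a_t)] = 57.6065 km/s.
First burn Δv₁ = |v_p − v₁| = 8.332 km/s.
At r₂, v₂ = √(μ/r₂) = 33.538 km/s.
Transfer-orbit speed at r₂: v_a = √[μ(2/r₂ − 1/a_t)] = 26.687 km/s.
Second burn Δv₂ = |v₂ − v_a| = 6.851 km/s.
Total Δv = Δv₁ + Δv₂ = 15.18 km/s.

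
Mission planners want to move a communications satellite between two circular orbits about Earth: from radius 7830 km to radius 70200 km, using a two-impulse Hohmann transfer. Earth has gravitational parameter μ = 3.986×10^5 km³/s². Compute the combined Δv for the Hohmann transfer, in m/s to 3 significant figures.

Δv = 3750 m/s

Transfer-ellipse semi-major axis a_t = (r₁ + r₂)/2 = (7830 + 70200)/2 = 39015 km.
Circular speed at r₁: v₁ = √(μ/r₁) = √(3.986×10^5/7830) = 7.135 km/s.
On the transfer ellipse at r₁, vis-viva equation gives v_p = √[μ(2/r₁ − 1/a_t)] = 9.571 km/s.
First burn Δv₁ = |v_p − v₁| = 2.436 km/s.
Circular speed at r₂: v₂ = √(μ/r₂) = 2.3829 km/s.
Transfer-orbit speed at r₂: v_a = √[μ(2/r₂ − 1/a_t)] = 1.0675 km/s.
Second burn Δv₂ = |v₂ − v_a| = 1.315 km/s.
Δv = Δv₁ + Δv₂ = 2.436 + 1.315 = 3.751 km/s.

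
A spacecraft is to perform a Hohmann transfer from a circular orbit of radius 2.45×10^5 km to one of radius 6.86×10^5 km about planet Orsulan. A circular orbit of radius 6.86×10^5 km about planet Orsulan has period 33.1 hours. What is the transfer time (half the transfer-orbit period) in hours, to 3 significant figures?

t = 9.25 hours

From Kepler's third law T² = 4π²r³/μ at r = 6.86×10^5 km, T = 33.1 hours = 33.1 × 3600 s = 1.1916×10^5 s: μ = 4π²r³/T² = 8.97576×10^8 km³/s².
Transfer-ellipse semi-major axis a_t = (r₁ + r₂)/2 = (2.450×10^5 + 6.860×10^5)/2 = 4.655×10^5 km.
By Kepler's third law the transfer-orbit period is T = 2π√(a_t³/μ), so t = T/2 = 33300 s.
Converting: 33300 s ÷ 3600 s/hour = 9.25 hours.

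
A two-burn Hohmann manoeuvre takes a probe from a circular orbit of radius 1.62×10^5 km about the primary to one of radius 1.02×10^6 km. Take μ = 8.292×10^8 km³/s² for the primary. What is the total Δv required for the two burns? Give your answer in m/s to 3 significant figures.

Δv = 36000 m/s

Semi-major axis of the transfer orbit: a_t = (1.620×10^5 + 1.020×10^6)/2 = 5.910×10^5 km.
Circular speed at r₁: v₁ = √(μ/r₁) = √(8.292×10^8/1.620×10^5) = 71.54 km/s.
On the transfer ellipse at r₁, v² = μ(2/r − 1/a) gives v_p = √[μ(2/r₁ − 1/a_t)] = 93.99 km/s.
First burn Δv₁ = |v_p − v₁| = 22.45 km/s.
At r₂, v₂ = √(μ/r₂) = 28.51 km/s.
Transfer-orbit speed at r₂: v_a = √[μ(2/r₂ − 1/a_t)] = 14.93 km/s.
Second burn Δv₂ = |v₂ − v_a| = 13.58 km/s.
Total Δv = Δv₁ + Δv₂ = 36.03 km/s.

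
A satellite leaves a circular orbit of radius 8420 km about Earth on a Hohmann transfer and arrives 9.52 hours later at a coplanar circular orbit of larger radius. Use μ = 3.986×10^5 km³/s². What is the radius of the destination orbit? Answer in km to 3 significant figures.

r₂ = 64000 km

Transfer time t = 9.52 hours = 34272 s, and t = π√(a_t³/μ).
So a_t = (μ t²/π²)^(1/3) = (3.986×10^5 × (34272)² / π²)^(1/3) = 36200 km.
Since a_t = (r₁ + r₂)/2, r₂ = 2a_t − r₁ = 2×36200 − 8420 = 63980 km.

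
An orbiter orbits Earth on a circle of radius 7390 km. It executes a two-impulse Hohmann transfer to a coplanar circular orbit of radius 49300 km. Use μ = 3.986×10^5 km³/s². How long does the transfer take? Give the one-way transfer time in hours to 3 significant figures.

t = 6.60 hours

Transfer-ellipse semi-major axis a_t = (r₁ + r₂)/2 = (7390 + 49300)/2 = 28345 km.
Transfer time t = π√(a_t³/μ) = π√((28345)³ / 3.986×10^5) = 23750 s.
Converting: 23750 s ÷ 3600 s/hour = 6.60 hours.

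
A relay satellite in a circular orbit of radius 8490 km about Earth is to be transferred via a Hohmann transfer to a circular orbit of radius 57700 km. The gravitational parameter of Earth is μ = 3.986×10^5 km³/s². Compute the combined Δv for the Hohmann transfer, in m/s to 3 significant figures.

Δv = 3490 m/s

The Hohmann ellipse has a_t = (r₁ + r₂)/2 = 33095 km.
At r₁ the circular-orbit speed is v₁ = √(μ/r₁) = 6.852 km/s.
Transfer-orbit speed at r₁ (v² = μ(2/r − 1/a)): v_p = √[μ(2/r₁ − 1/a_t)] = 9.047 km/s.
First burn Δv₁ = |v_p − v₁| = 2.195 km/s.
Circular speed at r₂: v₂ = √(μ/r₂) = 2.628 km/s.
Transfer-orbit speed at r₂: v_a = √[μ(2/r₂ − 1/a_t)] = 1.331 km/s.
Second burn Δv₂ = |v₂ − v_a| = 1.297 km/s.
Δv = Δv₁ + Δv₂ = 2.195 + 1.297 = 3.492 km/s.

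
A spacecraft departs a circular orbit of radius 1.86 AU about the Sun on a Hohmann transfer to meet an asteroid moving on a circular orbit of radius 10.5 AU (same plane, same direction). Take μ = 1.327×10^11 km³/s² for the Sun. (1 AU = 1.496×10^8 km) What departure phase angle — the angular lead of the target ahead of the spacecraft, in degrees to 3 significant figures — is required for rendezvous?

In km: r₁ = 1.86 × 1.496×10^8 = 2.78256×10^8 km; r₂ = 10.5 × 1.496×10^8 = 1.5708×10^9 km.
Transfer-ellipse semi-major axis a_t = (r₁ + r₂)/2 = (2.78256×10^8 + 1.5708×10^9)/2 = 9.24528×10^8 km.
Transfer time t = π√(a_t³/μ) = 2.42435×10^8 s.
Target angular speed ω₂ = √(μ/r₂³) = 5.85132×10^-9 rad/s.
Angle swept by the target during transfer: ω₂·t = 1.4186 rad = 81.28°.
Arrival is 180° from departure on the ellipse, so φ = 180° − 81.28° = 98.7°.

φ = 98.7°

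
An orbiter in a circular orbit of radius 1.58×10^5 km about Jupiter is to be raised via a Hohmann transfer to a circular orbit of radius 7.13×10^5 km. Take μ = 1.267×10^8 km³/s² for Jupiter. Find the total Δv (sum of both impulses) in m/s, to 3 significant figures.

Δv = 13200 m/s

Semi-major axis of the transfer orbit: a_t = (1.580×10^5 + 7.130×10^5)/2 = 4.355×10^5 km.
Circular speed at r₁: v₁ = √(μ/r₁) = √(1.267×10^8/1.580×10^5) = 28.318 km/s.
On the transfer ellipse at r₁, v² = μ(2/r − 1/a) gives v_p = √[μ(2/r₁ − 1/a_t)] = 36.234 km/s.
First burn Δv₁ = |v_p − v₁| = 7.916 km/s.
Circular speed at r₂: v₂ = √(μ/r₂) = 13.33 km/s.
Transfer-orbit speed at r₂: v_a = √[μ(2/r₂ − 1/a_t)] = 8.029 km/s.
Second burn Δv₂ = |v₂ − v_a| = 5.301 km/s.
Δv = Δv₁ + Δv₂ = 7.916 + 5.301 = 13.22 km/s.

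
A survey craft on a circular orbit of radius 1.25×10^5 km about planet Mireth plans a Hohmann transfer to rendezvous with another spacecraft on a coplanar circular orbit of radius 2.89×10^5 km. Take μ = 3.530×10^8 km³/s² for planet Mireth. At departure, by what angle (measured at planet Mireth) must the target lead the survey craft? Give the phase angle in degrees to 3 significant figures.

Semi-major axis of the transfer orbit: a_t = (1.250×10^5 + 2.890×10^5)/2 = 2.070×10^5 km.
Transfer time t = π√(a_t³/μ) = 15750 s.
The target's mean motion on its circular orbit is ω₂ = √(μ/r₂³) = 1.209×10^-4 rad/s.
Angle swept by the target during transfer: ω₂·t = 1.904 rad = 109.1°.
Arrival is 180° from departure on the ellipse, so φ = 180° − 109.1° = 70.9°.

φ = 70.9°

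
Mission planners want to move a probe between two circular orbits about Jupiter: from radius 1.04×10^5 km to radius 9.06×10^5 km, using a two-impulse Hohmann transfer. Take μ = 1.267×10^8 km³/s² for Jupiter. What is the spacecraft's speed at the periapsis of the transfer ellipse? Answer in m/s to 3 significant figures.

The Hohmann ellipse has a_t = (r₁ + r₂)/2 = 5.050×10^5 km.
The periapsis of the transfer ellipse is at r = 1.040×10^5 km.
Vis-viva: v = √[μ(2/r − 1/a_t)] = √[1.267×10^8 × (2/1.040×10^5 − 1/5.050×10^5)] = 46.75 km/s.

v = 46800 m/s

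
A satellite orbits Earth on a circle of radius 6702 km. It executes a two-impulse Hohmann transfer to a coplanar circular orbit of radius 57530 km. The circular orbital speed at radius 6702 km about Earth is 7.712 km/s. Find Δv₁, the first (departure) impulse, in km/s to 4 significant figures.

From the circular-orbit relation v² = μ/r at r = 6702 km: μ = v²r = (7.712)² × 6702 = 3.98601×10^5 km³/s².
The Hohmann ellipse has a_t = (r₁ + r₂)/2 = 32116 km.
Circular speed at r = 6702 km: v_c = √(μ/r) = 7.7120 km/s.
Transfer-orbit speed at the same r (vis-viva, a = a_t): v_t = √[μ(2/r − 1/a_t)] = 10.322 km/s.
Δv₁ = |v_t − v_c| = |10.322 − 7.7120| = 2.610 km/s.

Δv₁ = 2.610 km/s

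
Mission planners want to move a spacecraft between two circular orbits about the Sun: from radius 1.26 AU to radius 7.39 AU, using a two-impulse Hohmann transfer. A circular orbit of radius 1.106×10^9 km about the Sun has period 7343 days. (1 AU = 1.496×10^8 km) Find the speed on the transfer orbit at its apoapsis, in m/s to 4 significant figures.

v = 5913 m/s

From Kepler's third law T² = 4π²r³/μ at r = 1.106×10^9 km, T = 7343 days = 7343 × 86400 s = 6.344352×10^8 s: μ = 4π²r³/T² = 1.32694×10^11 km³/s².
In km: r₁ = 1.26 × 1.496×10^8 = 1.88496×10^8 km; r₂ = 7.39 × 1.496×10^8 = 1.105544×10^9 km.
Transfer-ellipse semi-major axis a_t = (r₁ + r₂)/2 = (1.88496×10^8 + 1.105544×10^9)/2 = 6.4702×10^8 km.
The apoapsis of the transfer ellipse is at r = 1.105544×10^9 km.
Vis-viva: v = √[μ(2/r − 1/a_t)] = √[1.32694×10^11 × (2/1.105544×10^9 − 1/6.4702×10^8)] = 5.913 km/s.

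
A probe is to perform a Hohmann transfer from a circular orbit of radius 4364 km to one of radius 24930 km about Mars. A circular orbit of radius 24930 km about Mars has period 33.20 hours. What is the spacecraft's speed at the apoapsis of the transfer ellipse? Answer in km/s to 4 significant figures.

From Kepler's third law T² = 4π²r³/μ at r = 24930 km, T = 33.20 hours = 33.20 × 3600 s = 1.1952×10^5 s: μ = 4π²r³/T² = 42819.9 km³/s².
Transfer-ellipse semi-major axis a_t = (r₁ + r₂)/2 = (4364 + 24930)/2 = 14647 km.
At apoapsis, r = 24930 km.
Applying v² = μ(2/r − 1/a_t): v = 0.7154 km/s.

v = 0.7154 km/s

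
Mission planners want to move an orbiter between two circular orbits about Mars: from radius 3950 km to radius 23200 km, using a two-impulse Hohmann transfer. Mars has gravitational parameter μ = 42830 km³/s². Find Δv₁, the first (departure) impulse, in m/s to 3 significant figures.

Δv₁ = 1010 m/s

Semi-major axis of the transfer orbit: a_t = (3950 + 23200)/2 = 13575 km.
Circular speed at r = 3950 km: v_c = √(μ/r) = 3.293 km/s.
Vis-viva on the transfer ellipse at r = 3950 km gives v_t = √[μ(2/r − 1/a_t)] = 4.305 km/s.
Δv₁ = |v_t − v_c| = |4.305 − 3.293| = 1.012 km/s.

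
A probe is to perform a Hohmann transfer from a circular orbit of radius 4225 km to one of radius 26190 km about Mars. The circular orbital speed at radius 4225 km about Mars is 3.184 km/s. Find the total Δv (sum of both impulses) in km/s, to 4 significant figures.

Δv = 1.599 km/s

From the circular-orbit relation v² = μ/r at r = 4225 km: μ = v²r = (3.184)² × 4225 = 42832.4 km³/s².
Semi-major axis of the transfer orbit: a_t = (4225 + 26190)/2 = 15207.5 km.
Circular speed at r₁: v₁ = √(μ/r₁) = √(42832.4/4225) = 3.1840 km/s.
On the transfer ellipse at r₁, v² = μ(2/r − 1/a) gives v_p = √[μ(2/r₁ − 1/a_t)] = 4.1784 km/s.
First burn Δv₁ = |v_p − v₁| = 0.9944 km/s.
At r₂, v₂ = √(μ/r₂) = 1.27885 km/s.
Transfer-orbit speed at r₂: v_a = √[μ(2/r₂ − 1/a_t)] = 0.674067 km/s.
Second burn Δv₂ = |v₂ − v_a| = 0.6048 km/s.
Total Δv = Δv₁ + Δv₂ = 1.599 km/s.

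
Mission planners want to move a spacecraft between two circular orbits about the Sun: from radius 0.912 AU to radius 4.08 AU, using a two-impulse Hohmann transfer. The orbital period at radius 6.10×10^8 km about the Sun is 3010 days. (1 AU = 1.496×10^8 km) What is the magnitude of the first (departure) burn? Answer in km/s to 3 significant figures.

Δv₁ = 8.68 km/s

From Kepler's third law T² = 4π²r³/μ at r = 6.10×10^8 km, T = 3010 days = 3010 × 86400 s = 2.60064×10^8 s: μ = 4π²r³/T² = 1.32492×10^11 km³/s².
In km: r₁ = 0.912 × 1.496×10^8 = 1.364352×10^8 km; r₂ = 4.08 × 1.496×10^8 = 6.10368×10^8 km.
The Hohmann ellipse has a_t = (r₁ + r₂)/2 = 3.734016×10^8 km.
Circular speed at r = 1.364352×10^8 km: v_c = √(μ/r) = 31.1624 km/s.
Transfer-orbit speed at the same r (vis-viva, a = a_t): v_t = √[μ(2/r − 1/a_t)] = 39.8418 km/s.
Δv₁ = |v_t − v_c| = |39.8418 − 31.1624| = 8.679 km/s.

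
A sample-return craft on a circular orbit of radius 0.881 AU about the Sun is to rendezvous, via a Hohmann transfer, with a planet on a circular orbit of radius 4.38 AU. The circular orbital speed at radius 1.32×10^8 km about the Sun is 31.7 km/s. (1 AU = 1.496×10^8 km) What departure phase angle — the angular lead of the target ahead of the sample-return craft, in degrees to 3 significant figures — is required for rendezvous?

From the circular-orbit relation v² = μ/r at r = 1.32×10^8 km: μ = v²r = (31.7)² × 1.32×10^8 = 1.32645×10^11 km³/s².
In km: r₁ = 0.881 × 1.496×10^8 = 1.317976×10^8 km; r₂ = 4.38 × 1.496×10^8 = 6.55248×10^8 km.
Transfer-ellipse semi-major axis a_t = (r₁ + r₂)/2 = (1.317976×10^8 + 6.55248×10^8)/2 = 3.935228×10^8 km.
Transfer time t = π√(a_t³/μ) = 6.7338×10^7 s.
Target angular speed ω₂ = √(μ/r₂³) = 2.1714×10^-8 rad/s.
Angle swept by the target during transfer: ω₂·t = 1.4622 rad = 83.78°.
Arrival is 180° from departure on the ellipse, so φ = 180° − 83.78° = 96.2°.

φ = 96.2°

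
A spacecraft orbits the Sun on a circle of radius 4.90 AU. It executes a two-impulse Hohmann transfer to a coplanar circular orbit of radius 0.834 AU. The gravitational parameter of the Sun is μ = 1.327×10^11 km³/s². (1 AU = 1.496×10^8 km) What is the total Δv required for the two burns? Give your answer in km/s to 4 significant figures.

Δv = 16.22 km/s

In km: r₁ = 4.90 × 1.496×10^8 = 7.3304×10^8 km; r₂ = 0.834 × 1.496×10^8 = 1.247664×10^8 km.
Semi-major axis of the transfer orbit: a_t = (7.3304×10^8 + 1.247664×10^8)/2 = 4.289032×10^8 km.
At r₁ the circular-orbit speed is v₁ = √(μ/r₁) = 13.455 km/s.
Transfer-orbit speed at r₁ (vis-viva equation): v_a = √[μ(2/r₁ − 1/a_t)] = 7.2567 km/s.
First burn Δv₁ = |v_a − v₁| = 6.198 km/s.
Circular speed at r₂: v₂ = √(μ/r₂) = 32.613 km/s.
Transfer-orbit speed at r₂: v_p = √[μ(2/r₂ − 1/a_t)] = 42.635 km/s.
Second burn Δv₂ = |v₂ − v_p| = 10.02 km/s.
Δv = Δv₁ + Δv₂ = 6.198 + 10.02 = 16.22 km/s.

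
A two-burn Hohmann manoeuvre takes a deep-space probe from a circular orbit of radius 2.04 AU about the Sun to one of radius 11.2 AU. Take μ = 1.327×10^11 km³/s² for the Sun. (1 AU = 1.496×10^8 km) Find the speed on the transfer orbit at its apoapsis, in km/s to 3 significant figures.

v = 4.94 km/s

In km: r₁ = 2.04 × 1.496×10^8 = 3.05184×10^8 km; r₂ = 11.2 × 1.496×10^8 = 1.67552×10^9 km.
The Hohmann ellipse has a_t = (r₁ + r₂)/2 = 9.90352×10^8 km.
At apoapsis, r = 1.67552×10^9 km.
From the vis-viva equation, v = √[μ(2/r − 1/a_t)] = 4.940 km/s.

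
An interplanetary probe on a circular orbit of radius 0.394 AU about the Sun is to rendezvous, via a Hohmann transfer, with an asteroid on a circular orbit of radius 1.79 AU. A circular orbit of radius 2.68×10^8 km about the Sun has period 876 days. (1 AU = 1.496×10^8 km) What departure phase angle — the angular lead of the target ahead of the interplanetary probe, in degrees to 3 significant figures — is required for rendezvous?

φ = 94.2°

From Kepler's third law T² = 4π²r³/μ at r = 2.68×10^8 km, T = 876 days = 876 × 86400 s = 7.56864×10^7 s: μ = 4π²r³/T² = 1.32656×10^11 km³/s².
In km: r₁ = 0.394 × 1.496×10^8 = 5.89424×10^7 km; r₂ = 1.79 × 1.496×10^8 = 2.67784×10^8 km.
Transfer-ellipse semi-major axis a_t = (r₁ + r₂)/2 = (5.89424×10^7 + 2.67784×10^8)/2 = 1.633632×10^8 km.
Transfer time t = π√(a_t³/μ) = 1.801×10^7 s.
Target angular speed ω₂ = √(μ/r₂³) = 8.312×10^-8 rad/s.
Angle swept by the target during transfer: ω₂·t = 1.497 rad = 85.77°.
The interplanetary probe traverses 180° on the transfer ellipse, so the target must lead by 180° − 85.77° = 94.2°.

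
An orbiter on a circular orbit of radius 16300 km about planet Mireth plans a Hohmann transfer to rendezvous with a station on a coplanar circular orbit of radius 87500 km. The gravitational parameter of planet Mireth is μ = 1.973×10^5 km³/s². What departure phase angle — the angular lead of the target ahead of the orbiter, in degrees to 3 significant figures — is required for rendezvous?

Semi-major axis of the transfer orbit: a_t = (16300 + 87500)/2 = 51900 km.
The half-period of the transfer ellipse is t = π√(a_t³/μ) = 83630 s.
Target angular speed ω₂ = √(μ/r₂³) = 1.716×10^-5 rad/s.
Angle swept by the target during transfer: ω₂·t = 1.4351 rad = 82.23°.
The orbiter traverses 180° on the transfer ellipse, so the target must lead by 180° − 82.23° = 97.8°.

φ = 97.8°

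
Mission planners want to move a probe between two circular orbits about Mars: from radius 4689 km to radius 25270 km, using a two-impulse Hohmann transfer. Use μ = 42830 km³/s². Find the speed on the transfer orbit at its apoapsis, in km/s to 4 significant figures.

v = 0.7284 km/s

Semi-major axis of the transfer orbit: a_t = (4689 + 25270)/2 = 14979.5 km.
At apoapsis, r = 25270 km.
From the vis-viva equation, v = √[μ(2/r − 1/a_t)] = 0.7284 km/s.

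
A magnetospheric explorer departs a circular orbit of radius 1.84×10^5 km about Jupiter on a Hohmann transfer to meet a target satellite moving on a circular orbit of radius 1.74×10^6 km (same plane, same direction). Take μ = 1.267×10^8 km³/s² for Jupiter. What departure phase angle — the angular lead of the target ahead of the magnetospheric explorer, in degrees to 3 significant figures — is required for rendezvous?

The Hohmann ellipse has a_t = (r₁ + r₂)/2 = 9.620×10^5 km.
The half-period of the transfer ellipse is t = π√(a_t³/μ) = 2.6334×10^5 s.
Target angular speed ω₂ = √(μ/r₂³) = 4.9042×10^-6 rad/s.
Angle swept by the target during transfer: ω₂·t = 1.2915 rad = 74.00°.
The magnetospheric explorer traverses 180° on the transfer ellipse, so the target must lead by 180° − 74.00° = 106°.

φ = 106°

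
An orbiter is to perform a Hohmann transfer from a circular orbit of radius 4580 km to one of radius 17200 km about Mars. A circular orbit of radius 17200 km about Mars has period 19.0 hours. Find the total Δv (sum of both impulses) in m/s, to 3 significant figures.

Δv = 1340 m/s

From Kepler's third law T² = 4π²r³/μ at r = 17200 km, T = 19.0 hours = 19.0 × 3600 s = 68400 s: μ = 4π²r³/T² = 42937.1 km³/s².
Transfer-ellipse semi-major axis a_t = (r₁ + r₂)/2 = (4580 + 17200)/2 = 10890 km.
Circular speed at r₁: v₁ = √(μ/r₁) = √(42937.1/4580) = 3.06185 km/s.
On the transfer ellipse at r₁, vis-viva equation gives v_p = √[μ(2/r₁ − 1/a_t)] = 3.84799 km/s.
First burn Δv₁ = |v_p − v₁| = 0.7861 km/s.
At r₂, v₂ = √(μ/r₂) = 1.57998 km/s.
Transfer-orbit speed at r₂: v_a = √[μ(2/r₂ − 1/a_t)] = 1.02464 km/s.
Second burn Δv₂ = |v₂ − v_a| = 0.5553 km/s.
Δv = Δv₁ + Δv₂ = 0.7861 + 0.5553 = 1.341 km/s.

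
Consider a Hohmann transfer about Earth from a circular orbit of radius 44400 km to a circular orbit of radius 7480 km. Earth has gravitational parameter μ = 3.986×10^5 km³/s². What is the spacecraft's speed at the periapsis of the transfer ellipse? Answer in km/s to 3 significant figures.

v = 9.55 km/s

Semi-major axis of the transfer orbit: a_t = (44400 + 7480)/2 = 25940 km.
At periapsis, r = 7480 km.
Vis-viva: v = √[μ(2/r − 1/a_t)] = √[3.986×10^5 × (2/7480 − 1/25940)] = 9.550 km/s.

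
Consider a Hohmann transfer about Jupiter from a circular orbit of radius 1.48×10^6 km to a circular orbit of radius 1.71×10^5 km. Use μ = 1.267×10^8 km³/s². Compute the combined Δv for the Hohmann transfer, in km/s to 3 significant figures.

The Hohmann ellipse has a_t = (r₁ + r₂)/2 = 8.255×10^5 km.
Circular speed at r₁: v₁ = √(μ/r₁) = √(1.267×10^8/1.480×10^6) = 9.252 km/s.
Transfer-orbit speed at r₁ (v² = μ(2/r − 1/a)): v_a = √[μ(2/r₁ − 1/a_t)] = 4.211 km/s.
First burn Δv₁ = |v_a − v₁| = 5.041 km/s.
At r₂, v₂ = √(μ/r₂) = 27.220 km/s.
Transfer-orbit speed at r₂: v_p = √[μ(2/r₂ − 1/a_t)] = 36.447 km/s.
Second burn Δv₂ = |v₂ − v_p| = 9.227 km/s.
Total Δv = Δv₁ + Δv₂ = 14.27 km/s.

Δv = 14.3 km/s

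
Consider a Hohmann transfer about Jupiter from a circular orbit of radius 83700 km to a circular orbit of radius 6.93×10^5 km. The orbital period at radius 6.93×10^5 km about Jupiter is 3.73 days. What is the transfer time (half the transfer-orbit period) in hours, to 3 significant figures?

t = 18.8 hours

From Kepler's third law T² = 4π²r³/μ at r = 6.93×10^5 km, T = 3.73 days = 3.73 × 86400 s = 3.22272×10^5 s: μ = 4π²r³/T² = 1.26507×10^8 km³/s².
The Hohmann ellipse has a_t = (r₁ + r₂)/2 = 3.8835×10^5 km.
Half the transfer-orbit period gives t = π√(a_t³/μ) = 67600 s.
Converting: 67600 s ÷ 3600 s/hour = 18.8 hours.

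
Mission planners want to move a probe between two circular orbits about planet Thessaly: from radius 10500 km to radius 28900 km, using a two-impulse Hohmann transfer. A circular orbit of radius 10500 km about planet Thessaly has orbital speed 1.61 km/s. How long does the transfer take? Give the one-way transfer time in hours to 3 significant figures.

From the circular-orbit relation v² = μ/r at r = 10500 km: μ = v²r = (1.61)² × 10500 = 27217.1 km³/s².
Transfer-ellipse semi-major axis a_t = (r₁ + r₂)/2 = (10500 + 28900)/2 = 19700 km.
Transfer time t = π√(a_t³/μ) = π√((19700)³ / 27217.1) = 52650 s.
Converting: 52650 s ÷ 3600 s/hour = 14.6 hours.

t = 14.6 hours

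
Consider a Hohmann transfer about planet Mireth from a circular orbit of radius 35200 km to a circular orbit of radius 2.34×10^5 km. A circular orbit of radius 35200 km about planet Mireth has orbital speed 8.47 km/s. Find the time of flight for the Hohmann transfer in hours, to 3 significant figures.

t = 27.1 hours

From the circular-orbit relation v² = μ/r at r = 35200 km: μ = v²r = (8.47)² × 35200 = 2.52528×10^6 km³/s².
The Hohmann ellipse has a_t = (r₁ + r₂)/2 = 1.346×10^5 km.
Transfer time t = π√(a_t³/μ) = π√((1.346×10^5)³ / 2.52528×10^6) = 97630 s.
Converting: 97630 s ÷ 3600 s/hour = 27.1 hours.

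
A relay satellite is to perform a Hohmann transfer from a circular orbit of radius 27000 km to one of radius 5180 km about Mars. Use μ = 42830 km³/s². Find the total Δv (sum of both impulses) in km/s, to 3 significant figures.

Δv = 1.39 km/s

Semi-major axis of the transfer orbit: a_t = (27000 + 5180)/2 = 16090 km.
At r₁ the circular-orbit speed is v₁ = √(μ/r₁) = 1.2595 km/s.
On the transfer ellipse at r₁, v² = μ(2/r − 1/a) gives v_a = √[μ(2/r₁ − 1/a_t)] = 0.71463 km/s.
First burn Δv₁ = |v_a − v₁| = 0.5449 km/s.
Circular speed at r₂: v₂ = √(μ/r₂) = 2.8755 km/s.
Transfer-orbit speed at r₂: v_p = √[μ(2/r₂ − 1/a_t)] = 3.7249 km/s.
Second burn Δv₂ = |v₂ − v_p| = 0.8494 km/s.
Δv = Δv₁ + Δv₂ = 0.5449 + 0.8494 = 1.394 km/s.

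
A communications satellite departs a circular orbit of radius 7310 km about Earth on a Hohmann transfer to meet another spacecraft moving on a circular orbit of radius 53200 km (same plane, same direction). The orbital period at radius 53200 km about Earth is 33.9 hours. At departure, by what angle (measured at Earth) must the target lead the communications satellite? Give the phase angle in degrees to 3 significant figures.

φ = 103°

From Kepler's third law T² = 4π²r³/μ at r = 53200 km, T = 33.9 hours = 33.9 × 3600 s = 1.2204×10^5 s: μ = 4π²r³/T² = 3.99108×10^5 km³/s².
The Hohmann ellipse has a_t = (r₁ + r₂)/2 = 30255 km.
The half-period of the transfer ellipse is t = π√(a_t³/μ) = 26169.8 s.
The target's mean motion on its circular orbit is ω₂ = √(μ/r₂³) = 5.14846×10^-5 rad/s.
Angle swept by the target during transfer: ω₂·t = 1.34734 rad = 77.20°.
Arrival is 180° from departure on the ellipse, so φ = 180° − 77.20° = 103°.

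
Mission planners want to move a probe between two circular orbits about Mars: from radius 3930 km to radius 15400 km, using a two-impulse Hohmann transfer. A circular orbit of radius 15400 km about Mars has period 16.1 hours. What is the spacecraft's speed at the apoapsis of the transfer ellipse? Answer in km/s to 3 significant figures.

v = 1.06 km/s

From Kepler's third law T² = 4π²r³/μ at r = 15400 km, T = 16.1 hours = 16.1 × 3600 s = 57960 s: μ = 4π²r³/T² = 42920.5 km³/s².
Semi-major axis of the transfer orbit: a_t = (3930 + 15400)/2 = 9665 km.
The apoapsis of the transfer ellipse is at r = 15400 km.
Applying v² = μ(2/r − 1/a_t): v = 1.065 km/s.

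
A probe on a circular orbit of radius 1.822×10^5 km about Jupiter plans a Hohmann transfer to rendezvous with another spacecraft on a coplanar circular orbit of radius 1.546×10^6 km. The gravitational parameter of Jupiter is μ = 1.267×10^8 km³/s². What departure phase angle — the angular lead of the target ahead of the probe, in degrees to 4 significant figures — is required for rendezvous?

φ = 104.8°

Transfer-ellipse semi-major axis a_t = (r₁ + r₂)/2 = (1.822×10^5 + 1.546×10^6)/2 = 8.641×10^5 km.
Transfer time t = π√(a_t³/μ) = 2.241855×10^5 s.
Target angular speed ω₂ = √(μ/r₂³) = 5.855636×10^-6 rad/s.
Angle swept by the target during transfer: ω₂·t = 1.3127 rad = 75.21°.
The probe traverses 180° on the transfer ellipse, so the target must lead by 180° − 75.21° = 104.8°.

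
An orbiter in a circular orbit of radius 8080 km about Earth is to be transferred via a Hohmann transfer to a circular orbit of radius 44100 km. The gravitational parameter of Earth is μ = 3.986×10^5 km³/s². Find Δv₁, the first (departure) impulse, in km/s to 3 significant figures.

Δv₁ = 2.11 km/s

Transfer-ellipse semi-major axis a_t = (r₁ + r₂)/2 = (8080 + 44100)/2 = 26090 km.
On the circular orbit at r = 8080 km, v_c = √(μ/r) = 7.024 km/s.
Vis-viva on the transfer ellipse at r = 8080 km gives v_t = √[μ(2/r − 1/a_t)] = 9.132 km/s.
Δv₁ = |v_t − v_c| = |9.132 − 7.024| = 2.108 km/s.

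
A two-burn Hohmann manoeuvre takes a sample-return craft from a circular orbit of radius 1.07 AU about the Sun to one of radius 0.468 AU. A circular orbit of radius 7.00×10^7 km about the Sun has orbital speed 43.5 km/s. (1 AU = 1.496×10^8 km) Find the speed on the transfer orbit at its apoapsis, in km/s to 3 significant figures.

v = 22.4 km/s

From the circular-orbit relation v² = μ/r at r = 7.00×10^7 km: μ = v²r = (43.5)² × 7.00×10^7 = 1.32458×10^11 km³/s².
In km: r₁ = 1.07 × 1.496×10^8 = 1.60072×10^8 km; r₂ = 0.468 × 1.496×10^8 = 7.00128×10^7 km.
Semi-major axis of the transfer orbit: a_t = (1.60072×10^8 + 7.00128×10^7)/2 = 1.150424×10^8 km.
At apoapsis, r = 1.60072×10^8 km.
Applying v² = μ(2/r − 1/a_t): v = 22.44 km/s.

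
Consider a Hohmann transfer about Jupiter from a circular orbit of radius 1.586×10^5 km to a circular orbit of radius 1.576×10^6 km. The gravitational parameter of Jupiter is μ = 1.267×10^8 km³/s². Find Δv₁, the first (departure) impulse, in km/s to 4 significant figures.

Transfer-ellipse semi-major axis a_t = (r₁ + r₂)/2 = (1.586×10^5 + 1.576×10^6)/2 = 8.673×10^5 km.
Circular speed at r = 1.586×10^5 km: v_c = √(μ/r) = 28.264 km/s.
Transfer-orbit speed at the same r (vis-viva, a = a_t): v_t = √[μ(2/r − 1/a_t)] = 38.100 km/s.
Δv₁ = |v_t − v_c| = |38.100 − 28.264| = 9.836 km/s.

Δv₁ = 9.836 km/s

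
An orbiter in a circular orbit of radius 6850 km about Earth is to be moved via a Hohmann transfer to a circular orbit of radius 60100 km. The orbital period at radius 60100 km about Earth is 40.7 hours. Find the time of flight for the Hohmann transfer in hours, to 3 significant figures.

t = 8.46 hours

From Kepler's third law T² = 4π²r³/μ at r = 60100 km, T = 40.7 hours = 40.7 × 3600 s = 1.4652×10^5 s: μ = 4π²r³/T² = 3.99199×10^5 km³/s².
Transfer-ellipse semi-major axis a_t = (r₁ + r₂)/2 = (6850 + 60100)/2 = 33475 km.
Transfer time t = π√(a_t³/μ) = π√((33475)³ / 3.99199×10^5) = 30450 s.
Converting: 30450 s ÷ 3600 s/hour = 8.46 hours.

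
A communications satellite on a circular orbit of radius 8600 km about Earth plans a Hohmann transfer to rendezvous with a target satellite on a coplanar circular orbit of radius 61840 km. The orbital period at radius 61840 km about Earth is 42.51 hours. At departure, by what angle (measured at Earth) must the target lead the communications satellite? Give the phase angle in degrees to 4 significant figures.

φ = 102.6°

From Kepler's third law T² = 4π²r³/μ at r = 61840 km, T = 42.51 hours = 42.51 × 3600 s = 1.53036×10^5 s: μ = 4π²r³/T² = 3.98640×10^5 km³/s².
The Hohmann ellipse has a_t = (r₁ + r₂)/2 = 35220 km.
The half-period of the transfer ellipse is t = π√(a_t³/μ) = 32888 s.
The target's mean motion on its circular orbit is ω₂ = √(μ/r₂³) = 4.1057×10^-5 rad/s.
Angle swept by the target during transfer: ω₂·t = 1.3503 rad = 77.37°.
The communications satellite traverses 180° on the transfer ellipse, so the target must lead by 180° − 77.37° = 102.6°.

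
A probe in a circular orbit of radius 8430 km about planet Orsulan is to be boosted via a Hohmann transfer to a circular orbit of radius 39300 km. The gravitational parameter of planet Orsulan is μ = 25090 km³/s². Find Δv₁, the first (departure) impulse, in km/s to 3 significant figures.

Semi-major axis of the transfer orbit: a_t = (8430 + 39300)/2 = 23865 km.
Circular speed at r = 8430 km: v_c = √(μ/r) = 1.7252 km/s.
Transfer-orbit speed at the same r (vis-viva, a = a_t): v_t = √[μ(2/r − 1/a_t)] = 2.2139 km/s.
Δv₁ = |v_t − v_c| = |2.2139 − 1.7252| = 0.4887 km/s.

Δv₁ = 0.489 km/s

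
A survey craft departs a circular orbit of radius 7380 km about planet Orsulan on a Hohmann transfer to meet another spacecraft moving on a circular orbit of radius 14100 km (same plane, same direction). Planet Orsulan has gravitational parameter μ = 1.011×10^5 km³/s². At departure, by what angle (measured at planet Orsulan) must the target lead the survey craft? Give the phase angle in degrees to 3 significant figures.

φ = 60.3°

Transfer-ellipse semi-major axis a_t = (r₁ + r₂)/2 = (7380 + 14100)/2 = 10740 km.
Transfer time t = π√(a_t³/μ) = 10997.2 s.
The target's mean motion on its circular orbit is ω₂ = √(μ/r₂³) = 1.89910×10^-4 rad/s.
Angle swept by the target during transfer: ω₂·t = 2.0885 rad = 119.7°.
Arrival is 180° from departure on the ellipse, so φ = 180° − 119.7° = 60.3°.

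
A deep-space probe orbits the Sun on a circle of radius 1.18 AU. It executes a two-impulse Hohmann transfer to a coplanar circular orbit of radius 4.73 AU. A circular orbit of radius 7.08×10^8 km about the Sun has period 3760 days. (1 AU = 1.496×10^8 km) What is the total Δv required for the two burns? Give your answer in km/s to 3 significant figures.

From Kepler's third law T² = 4π²r³/μ at r = 7.08×10^8 km, T = 3760 days = 3760 × 86400 s = 3.24864×10^8 s: μ = 4π²r³/T² = 1.32757×10^11 km³/s².
In km: r₁ = 1.18 × 1.496×10^8 = 1.76528×10^8 km; r₂ = 4.73 × 1.496×10^8 = 7.07608×10^8 km.
Transfer-ellipse semi-major axis a_t = (r₁ + r₂)/2 = (1.76528×10^8 + 7.07608×10^8)/2 = 4.42068×10^8 km.
Circular speed at r₁: v₁ = √(μ/r₁) = √(1.32757×10^11/1.76528×10^8) = 27.4234 km/s.
Transfer-orbit speed at r₁ (vis-viva equation): v_p = √[μ(2/r₁ − 1/a_t)] = 34.6955 km/s.
First burn Δv₁ = |v_p − v₁| = 7.272 km/s.
Circular speed at r₂: v₂ = √(μ/r₂) = 13.6972 km/s.
Transfer-orbit speed at r₂: v_a = √[μ(2/r₂ − 1/a_t)] = 8.65554 km/s.
Second burn Δv₂ = |v₂ − v_a| = 5.042 km/s.
Total Δv = Δv₁ + Δv₂ = 12.31 km/s.

Δv = 12.3 km/s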